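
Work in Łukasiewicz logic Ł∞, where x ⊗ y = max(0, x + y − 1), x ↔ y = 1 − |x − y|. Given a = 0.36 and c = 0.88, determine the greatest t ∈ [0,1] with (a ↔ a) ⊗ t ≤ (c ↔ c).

1.00

a ↔ a = 1 − |0.36 − 0.36| = 1 − 0.00 = 1.00
So the left factor is a ↔ a = 1.00.
c ↔ c = 1 − |0.88 − 0.88| = 1 − 0.00 = 1.00
So the right-hand bound is c ↔ c = 1.00.
The residuum of the Łukasiewicz t-norm gives the supremum: min(1, 1 − 1.00 + 1.00).
1 − 1.00 + 1.00 = 1.00, so t = min(1, 1.00) = 1.00.
Check: 1.00 ⊗ 1.00 = max(0, 1.00) = 1.00 ≤ 1.00.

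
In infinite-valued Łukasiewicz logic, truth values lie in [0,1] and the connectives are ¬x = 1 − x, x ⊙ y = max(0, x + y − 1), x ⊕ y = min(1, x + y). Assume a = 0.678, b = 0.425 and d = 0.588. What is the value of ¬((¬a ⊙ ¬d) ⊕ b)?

0.575

¬a = 1 − 0.678 = 0.322
¬d = 1 − 0.588 = 0.412
¬a ⊙ ¬d = max(0, 0.322 + 0.412 − 1) = max(0, -0.266) = 0.000
(¬a ⊙ ¬d) ⊕ b = min(1, 0.000 + 0.425) = min(1, 0.425) = 0.425
¬((¬a ⊙ ¬d) ⊕ b) = 1 − 0.425 = 0.575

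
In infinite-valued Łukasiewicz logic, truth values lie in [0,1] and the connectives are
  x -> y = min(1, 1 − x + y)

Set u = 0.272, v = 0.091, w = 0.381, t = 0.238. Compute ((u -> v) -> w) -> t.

0.676

u -> v = min(1, 1 − 0.272 + 0.091) = min(1, 0.819) = 0.819
(u -> v) -> w = min(1, 1 − 0.819 + 0.381) = min(1, 0.562) = 0.562
((u -> v) -> w) -> t = min(1, 1 − 0.562 + 0.238) = min(1, 0.676) = 0.676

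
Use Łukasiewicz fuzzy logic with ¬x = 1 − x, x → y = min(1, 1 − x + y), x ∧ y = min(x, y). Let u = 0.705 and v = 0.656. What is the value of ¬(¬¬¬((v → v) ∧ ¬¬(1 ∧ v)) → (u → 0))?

0.049

v → v = min(1, 1 − 0.656 + 0.656) = min(1, 1.000) = 1.000
1 ∧ v = min(1.000, 0.656) = 0.656
¬(1 ∧ v) = 1 − 0.656 = 0.344
¬¬(1 ∧ v) = 1 − 0.344 = 0.656
(v → v) ∧ ¬¬(1 ∧ v) = min(1.000, 0.656) = 0.656
¬((v → v) ∧ ¬¬(1 ∧ v)) = 1 − 0.656 = 0.344
¬¬((v → v) ∧ ¬¬(1 ∧ v)) = 1 − 0.344 = 0.656
¬¬¬((v → v) ∧ ¬¬(1 ∧ v)) = 1 − 0.656 = 0.344
u → 0 = min(1, 1 − 0.705 + 0.000) = min(1, 0.295) = 0.295
¬¬¬((v → v) ∧ ¬¬(1 ∧ v)) → (u → 0) = min(1, 1 − 0.344 + 0.295) = min(1, 0.951) = 0.951
¬(¬¬¬((v → v) ∧ ¬¬(1 ∧ v)) → (u → 0)) = 1 − 0.951 = 0.049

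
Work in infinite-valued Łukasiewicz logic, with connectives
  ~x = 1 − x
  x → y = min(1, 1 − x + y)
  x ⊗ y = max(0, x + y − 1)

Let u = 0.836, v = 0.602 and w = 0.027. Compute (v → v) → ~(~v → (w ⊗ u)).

0.398

v → v = min(1, 1 − 0.602 + 0.602) = min(1, 1.000) = 1.000
~v = 1 − 0.602 = 0.398
w ⊗ u = max(0, 0.027 + 0.836 − 1) = max(0, -0.137) = 0.000
~v → (w ⊗ u) = min(1, 1 − 0.398 + 0.000) = min(1, 0.602) = 0.602
~(~v → (w ⊗ u)) = 1 − 0.602 = 0.398
(v → v) → ~(~v → (w ⊗ u)) = min(1, 1 − 1.000 + 0.398) = min(1, 0.398) = 0.398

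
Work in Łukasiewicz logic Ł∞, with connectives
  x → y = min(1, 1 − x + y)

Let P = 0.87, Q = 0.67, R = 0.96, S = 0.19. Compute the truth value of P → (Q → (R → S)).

0.69

R → S = min(1, 1 − 0.96 + 0.19) = min(1, 0.23) = 0.23
Q → (R → S) = min(1, 1 − 0.67 + 0.23) = min(1, 0.56) = 0.56
P → (Q → (R → S)) = min(1, 1 − 0.87 + 0.56) = min(1, 0.69) = 0.69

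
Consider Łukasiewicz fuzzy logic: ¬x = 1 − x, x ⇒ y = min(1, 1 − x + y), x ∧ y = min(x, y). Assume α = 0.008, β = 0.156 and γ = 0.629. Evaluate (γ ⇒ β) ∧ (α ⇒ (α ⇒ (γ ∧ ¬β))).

0.527

γ ⇒ β = min(1, 1 − 0.629 + 0.156) = min(1, 0.527) = 0.527
¬β = 1 − 0.156 = 0.844
γ ∧ ¬β = min(0.629, 0.844) = 0.629
α ⇒ (γ ∧ ¬β) = min(1, 1 − 0.008 + 0.629) = min(1, 1.621) = 1.000
α ⇒ (α ⇒ (γ ∧ ¬β)) = min(1, 1 − 0.008 + 1.000) = min(1, 1.992) = 1.000
(γ ⇒ β) ∧ (α ⇒ (α ⇒ (γ ∧ ¬β))) = min(0.527, 1.000) = 0.527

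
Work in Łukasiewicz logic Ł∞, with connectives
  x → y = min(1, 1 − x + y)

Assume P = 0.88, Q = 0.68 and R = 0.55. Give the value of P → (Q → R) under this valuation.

Q → R = min(1, 1 − 0.68 + 0.55) = min(1, 0.87) = 0.87
P → (Q → R) = min(1, 1 − 0.88 + 0.87) = min(1, 0.99) = 0.99

0.99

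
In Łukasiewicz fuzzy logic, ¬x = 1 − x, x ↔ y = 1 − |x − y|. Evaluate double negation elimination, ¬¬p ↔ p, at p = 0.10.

¬p = 1 − 0.10 = 0.90
¬¬p = 1 − 0.90 = 0.10
¬¬p ↔ p = 1 − |0.10 − 0.10| = 1 − 0.00 = 1.00
(As expected: always 1 in Ł∞ since negation is involutive.)

1.00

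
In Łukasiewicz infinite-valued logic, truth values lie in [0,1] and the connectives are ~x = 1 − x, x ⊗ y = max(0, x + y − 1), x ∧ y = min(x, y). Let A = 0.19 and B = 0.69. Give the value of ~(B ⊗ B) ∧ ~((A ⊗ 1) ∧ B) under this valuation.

B ⊗ B = max(0, 0.69 + 0.69 − 1) = max(0, 0.38) = 0.38
~(B ⊗ B) = 1 − 0.38 = 0.62
A ⊗ 1 = max(0, 0.19 + 1.00 − 1) = max(0, 0.19) = 0.19
(A ⊗ 1) ∧ B = min(0.19, 0.69) = 0.19
~((A ⊗ 1) ∧ B) = 1 − 0.19 = 0.81
~(B ⊗ B) ∧ ~((A ⊗ 1) ∧ B) = min(0.62, 0.81) = 0.62

0.62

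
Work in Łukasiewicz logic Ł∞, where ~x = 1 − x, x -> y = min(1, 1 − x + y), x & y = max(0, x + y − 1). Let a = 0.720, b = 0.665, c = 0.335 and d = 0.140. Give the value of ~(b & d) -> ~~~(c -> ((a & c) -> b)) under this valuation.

0.000

b & d = max(0, 0.665 + 0.140 − 1) = max(0, -0.195) = 0.000
~(b & d) = 1 − 0.000 = 1.000
a & c = max(0, 0.720 + 0.335 − 1) = max(0, 0.055) = 0.055
(a & c) -> b = min(1, 1 − 0.055 + 0.665) = min(1, 1.610) = 1.000
c -> ((a & c) -> b) = min(1, 1 − 0.335 + 1.000) = min(1, 1.665) = 1.000
~(c -> ((a & c) -> b)) = 1 − 1.000 = 0.000
~~(c -> ((a & c) -> b)) = 1 − 0.000 = 1.000
~~~(c -> ((a & c) -> b)) = 1 − 1.000 = 0.000
~(b & d) -> ~~~(c -> ((a & c) -> b)) = min(1, 1 − 1.000 + 0.000) = min(1, 0.000) = 0.000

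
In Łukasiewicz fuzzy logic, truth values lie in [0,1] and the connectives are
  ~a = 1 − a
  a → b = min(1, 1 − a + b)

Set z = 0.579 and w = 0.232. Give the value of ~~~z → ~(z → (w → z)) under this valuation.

0.579

~z = 1 − 0.579 = 0.421
~~z = 1 − 0.421 = 0.579
~~~z = 1 − 0.579 = 0.421
w → z = min(1, 1 − 0.232 + 0.579) = min(1, 1.347) = 1.000
z → (w → z) = min(1, 1 − 0.579 + 1.000) = min(1, 1.421) = 1.000
~(z → (w → z)) = 1 − 1.000 = 0.000
~~~z → ~(z → (w → z)) = min(1, 1 − 0.421 + 0.000) = min(1, 0.579) = 0.579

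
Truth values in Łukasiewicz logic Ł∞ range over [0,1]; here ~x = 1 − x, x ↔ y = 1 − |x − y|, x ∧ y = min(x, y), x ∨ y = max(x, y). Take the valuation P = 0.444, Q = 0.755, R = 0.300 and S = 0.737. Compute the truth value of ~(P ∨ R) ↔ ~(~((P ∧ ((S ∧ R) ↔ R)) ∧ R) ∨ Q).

0.689

P ∨ R = max(0.444, 0.300) = 0.444
~(P ∨ R) = 1 − 0.444 = 0.556
S ∧ R = min(0.737, 0.300) = 0.300
(S ∧ R) ↔ R = 1 − |0.300 − 0.300| = 1 − 0.000 = 1.000
P ∧ ((S ∧ R) ↔ R) = min(0.444, 1.000) = 0.444
(P ∧ ((S ∧ R) ↔ R)) ∧ R = min(0.444, 0.300) = 0.300
~((P ∧ ((S ∧ R) ↔ R)) ∧ R) = 1 − 0.300 = 0.700
~((P ∧ ((S ∧ R) ↔ R)) ∧ R) ∨ Q = max(0.700, 0.755) = 0.755
~(~((P ∧ ((S ∧ R) ↔ R)) ∧ R) ∨ Q) = 1 − 0.755 = 0.245
~(P ∨ R) ↔ ~(~((P ∧ ((S ∧ R) ↔ R)) ∧ R) ∨ Q) = 1 − |0.556 − 0.245| = 1 − 0.311 = 0.689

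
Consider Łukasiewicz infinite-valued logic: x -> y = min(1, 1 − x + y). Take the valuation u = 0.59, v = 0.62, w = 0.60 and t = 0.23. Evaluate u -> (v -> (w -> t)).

1.00

w -> t = min(1, 1 − 0.60 + 0.23) = min(1, 0.63) = 0.63
v -> (w -> t) = min(1, 1 − 0.62 + 0.63) = min(1, 1.01) = 1.00
u -> (v -> (w -> t)) = min(1, 1 − 0.59 + 1.00) = min(1, 1.41) = 1.00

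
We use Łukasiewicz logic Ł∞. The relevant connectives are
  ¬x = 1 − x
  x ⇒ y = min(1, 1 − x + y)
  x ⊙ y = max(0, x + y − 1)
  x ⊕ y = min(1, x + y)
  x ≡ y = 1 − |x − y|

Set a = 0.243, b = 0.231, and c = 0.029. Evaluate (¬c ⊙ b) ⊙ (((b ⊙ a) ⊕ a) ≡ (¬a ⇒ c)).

¬c = 1 − 0.029 = 0.971
¬c ⊙ b = max(0, 0.971 + 0.231 − 1) = max(0, 0.202) = 0.202
b ⊙ a = max(0, 0.231 + 0.243 − 1) = max(0, -0.526) = 0.000
(b ⊙ a) ⊕ a = min(1, 0.000 + 0.243) = min(1, 0.243) = 0.243
¬a = 1 − 0.243 = 0.757
¬a ⇒ c = min(1, 1 − 0.757 + 0.029) = min(1, 0.272) = 0.272
((b ⊙ a) ⊕ a) ≡ (¬a ⇒ c) = 1 − |0.243 − 0.272| = 1 − 0.029 = 0.971
(¬c ⊙ b) ⊙ (((b ⊙ a) ⊕ a) ≡ (¬a ⇒ c)) = max(0, 0.202 + 0.971 − 1) = max(0, 0.173) = 0.173

0.173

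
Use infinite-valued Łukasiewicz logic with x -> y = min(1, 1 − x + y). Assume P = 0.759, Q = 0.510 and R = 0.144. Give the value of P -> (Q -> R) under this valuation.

0.875

Q -> R = min(1, 1 − 0.510 + 0.144) = min(1, 0.634) = 0.634
P -> (Q -> R) = min(1, 1 − 0.759 + 0.634) = min(1, 0.875) = 0.875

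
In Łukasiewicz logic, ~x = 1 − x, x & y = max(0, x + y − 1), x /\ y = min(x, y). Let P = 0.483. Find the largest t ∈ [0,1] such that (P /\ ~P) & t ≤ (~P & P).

0.517

~P = 1 − 0.483 = 0.517
P /\ ~P = min(0.483, 0.517) = 0.483
So the left factor is P /\ ~P = 0.483.
~P & P = max(0, 0.517 + 0.483 − 1) = max(0, 0.000) = 0.000
So the right-hand bound is ~P & P = 0.000.
The residuum of the Łukasiewicz t-norm gives the supremum: min(1, 1 − 0.483 + 0.000).
1 − 0.483 + 0.000 = 0.517, so t = min(1, 0.517) = 0.517.
Check: 0.483 & 0.517 = max(0, 0.000) = 0.000 ≤ 0.000.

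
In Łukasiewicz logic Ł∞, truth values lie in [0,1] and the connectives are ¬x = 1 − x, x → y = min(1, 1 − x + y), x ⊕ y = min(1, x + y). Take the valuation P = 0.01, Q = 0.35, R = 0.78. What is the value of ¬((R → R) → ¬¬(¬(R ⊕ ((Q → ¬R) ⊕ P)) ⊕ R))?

0.22

R → R = min(1, 1 − 0.78 + 0.78) = min(1, 1.00) = 1.00
¬R = 1 − 0.78 = 0.22
Q → ¬R = min(1, 1 − 0.35 + 0.22) = min(1, 0.87) = 0.87
(Q → ¬R) ⊕ P = min(1, 0.87 + 0.01) = min(1, 0.88) = 0.88
R ⊕ ((Q → ¬R) ⊕ P) = min(1, 0.78 + 0.88) = min(1, 1.66) = 1.00
¬(R ⊕ ((Q → ¬R) ⊕ P)) = 1 − 1.00 = 0.00
¬(R ⊕ ((Q → ¬R) ⊕ P)) ⊕ R = min(1, 0.00 + 0.78) = min(1, 0.78) = 0.78
¬(¬(R ⊕ ((Q → ¬R) ⊕ P)) ⊕ R) = 1 − 0.78 = 0.22
¬¬(¬(R ⊕ ((Q → ¬R) ⊕ P)) ⊕ R) = 1 − 0.22 = 0.78
(R → R) → ¬¬(¬(R ⊕ ((Q → ¬R) ⊕ P)) ⊕ R) = min(1, 1 − 1.00 + 0.78) = min(1, 0.78) = 0.78
¬((R → R) → ¬¬(¬(R ⊕ ((Q → ¬R) ⊕ P)) ⊕ R)) = 1 − 0.78 = 0.22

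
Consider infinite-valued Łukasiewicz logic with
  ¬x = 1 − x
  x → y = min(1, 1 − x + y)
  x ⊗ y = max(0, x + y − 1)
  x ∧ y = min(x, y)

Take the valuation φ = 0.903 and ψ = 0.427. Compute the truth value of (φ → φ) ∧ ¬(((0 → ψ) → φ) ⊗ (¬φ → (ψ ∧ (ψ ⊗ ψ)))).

φ → φ = min(1, 1 − 0.903 + 0.903) = min(1, 1.000) = 1.000
0 → ψ = min(1, 1 − 0.000 + 0.427) = min(1, 1.427) = 1.000
(0 → ψ) → φ = min(1, 1 − 1.000 + 0.903) = min(1, 0.903) = 0.903
¬φ = 1 − 0.903 = 0.097
ψ ⊗ ψ = max(0, 0.427 + 0.427 − 1) = max(0, -0.146) = 0.000
ψ ∧ (ψ ⊗ ψ) = min(0.427, 0.000) = 0.000
¬φ → (ψ ∧ (ψ ⊗ ψ)) = min(1, 1 − 0.097 + 0.000) = min(1, 0.903) = 0.903
((0 → ψ) → φ) ⊗ (¬φ → (ψ ∧ (ψ ⊗ ψ))) = max(0, 0.903 + 0.903 − 1) = max(0, 0.806) = 0.806
¬(((0 → ψ) → φ) ⊗ (¬φ → (ψ ∧ (ψ ⊗ ψ)))) = 1 − 0.806 = 0.194
(φ → φ) ∧ ¬(((0 → ψ) → φ) ⊗ (¬φ → (ψ ∧ (ψ ⊗ ψ)))) = min(1.000, 0.194) = 0.194

0.194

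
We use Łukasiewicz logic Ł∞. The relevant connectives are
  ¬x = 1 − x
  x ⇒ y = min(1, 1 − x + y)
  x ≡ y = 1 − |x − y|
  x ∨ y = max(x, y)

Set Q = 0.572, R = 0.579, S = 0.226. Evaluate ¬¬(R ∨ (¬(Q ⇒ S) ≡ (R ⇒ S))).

Q ⇒ S = min(1, 1 − 0.572 + 0.226) = min(1, 0.654) = 0.654
¬(Q ⇒ S) = 1 − 0.654 = 0.346
R ⇒ S = min(1, 1 − 0.579 + 0.226) = min(1, 0.647) = 0.647
¬(Q ⇒ S) ≡ (R ⇒ S) = 1 − |0.346 − 0.647| = 1 − 0.301 = 0.699
R ∨ (¬(Q ⇒ S) ≡ (R ⇒ S)) = max(0.579, 0.699) = 0.699
¬(R ∨ (¬(Q ⇒ S) ≡ (R ⇒ S))) = 1 − 0.699 = 0.301
¬¬(R ∨ (¬(Q ⇒ S) ≡ (R ⇒ S))) = 1 − 0.301 = 0.699

0.699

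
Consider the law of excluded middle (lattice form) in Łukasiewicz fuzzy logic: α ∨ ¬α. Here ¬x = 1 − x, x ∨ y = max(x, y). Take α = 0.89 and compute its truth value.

0.89

¬α = 1 − 0.89 = 0.11
α ∨ ¬α = max(0.89, 0.11) = 0.89
(The value 0.89 < 1 shows this instance is not satisfied; not a Ł∞-tautology — its value is max(a, 1−a).)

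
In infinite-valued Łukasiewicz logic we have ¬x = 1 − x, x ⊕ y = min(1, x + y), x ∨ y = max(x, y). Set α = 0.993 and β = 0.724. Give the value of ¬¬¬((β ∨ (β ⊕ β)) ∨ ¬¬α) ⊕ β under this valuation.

β ⊕ β = min(1, 0.724 + 0.724) = min(1, 1.448) = 1.000
β ∨ (β ⊕ β) = max(0.724, 1.000) = 1.000
¬α = 1 − 0.993 = 0.007
¬¬α = 1 − 0.007 = 0.993
(β ∨ (β ⊕ β)) ∨ ¬¬α = max(1.000, 0.993) = 1.000
¬((β ∨ (β ⊕ β)) ∨ ¬¬α) = 1 − 1.000 = 0.000
¬¬((β ∨ (β ⊕ β)) ∨ ¬¬α) = 1 − 0.000 = 1.000
¬¬¬((β ∨ (β ⊕ β)) ∨ ¬¬α) = 1 − 1.000 = 0.000
¬¬¬((β ∨ (β ⊕ β)) ∨ ¬¬α) ⊕ β = min(1, 0.000 + 0.724) = min(1, 0.724) = 0.724

0.724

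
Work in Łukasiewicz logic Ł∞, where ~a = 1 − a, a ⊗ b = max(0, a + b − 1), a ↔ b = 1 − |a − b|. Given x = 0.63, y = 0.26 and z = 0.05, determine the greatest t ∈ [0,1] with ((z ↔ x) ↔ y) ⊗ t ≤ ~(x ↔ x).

z ↔ x = 1 − |0.05 − 0.63| = 1 − 0.58 = 0.42
(z ↔ x) ↔ y = 1 − |0.42 − 0.26| = 1 − 0.16 = 0.84
So the left factor is (z ↔ x) ↔ y = 0.84.
x ↔ x = 1 − |0.63 − 0.63| = 1 − 0.00 = 1.00
~(x ↔ x) = 1 − 1.00 = 0.00
So the right-hand bound is ~(x ↔ x) = 0.00.
The residuum of the Łukasiewicz t-norm gives the supremum: min(1, 1 − 0.84 + 0.00).
1 − 0.84 + 0.00 = 0.16, so t = min(1, 0.16) = 0.16.
Check: 0.84 ⊗ 0.16 = max(0, 0.00) = 0.00 ≤ 0.00.

0.16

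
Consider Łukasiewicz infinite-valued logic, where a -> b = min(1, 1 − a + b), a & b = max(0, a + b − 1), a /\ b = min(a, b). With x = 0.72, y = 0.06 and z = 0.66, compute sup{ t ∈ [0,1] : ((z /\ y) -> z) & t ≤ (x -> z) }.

0.94

z /\ y = min(0.66, 0.06) = 0.06
(z /\ y) -> z = min(1, 1 − 0.06 + 0.66) = min(1, 1.60) = 1.00
So the left factor is (z /\ y) -> z = 1.00.
x -> z = min(1, 1 − 0.72 + 0.66) = min(1, 0.94) = 0.94
So the right-hand bound is x -> z = 0.94.
The residuum of the Łukasiewicz t-norm gives the supremum: min(1, 1 − 1.00 + 0.94).
1 − 1.00 + 0.94 = 0.94, so t = min(1, 0.94) = 0.94.
Check: 1.00 & 0.94 = max(0, 0.94) = 0.94 ≤ 0.94.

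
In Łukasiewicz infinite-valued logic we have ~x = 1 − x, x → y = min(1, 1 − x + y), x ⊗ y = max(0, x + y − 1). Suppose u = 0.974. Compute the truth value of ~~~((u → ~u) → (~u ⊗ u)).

~u = 1 − 0.974 = 0.026
u → ~u = min(1, 1 − 0.974 + 0.026) = min(1, 0.052) = 0.052
~u ⊗ u = max(0, 0.026 + 0.974 − 1) = max(0, 0.000) = 0.000
(u → ~u) → (~u ⊗ u) = min(1, 1 − 0.052 + 0.000) = min(1, 0.948) = 0.948
~((u → ~u) → (~u ⊗ u)) = 1 − 0.948 = 0.052
~~((u → ~u) → (~u ⊗ u)) = 1 − 0.052 = 0.948
~~~((u → ~u) → (~u ⊗ u)) = 1 − 0.948 = 0.052

0.052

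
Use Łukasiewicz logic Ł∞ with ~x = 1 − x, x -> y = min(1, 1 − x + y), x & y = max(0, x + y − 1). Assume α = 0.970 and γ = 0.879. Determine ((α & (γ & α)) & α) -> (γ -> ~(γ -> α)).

0.332

γ & α = max(0, 0.879 + 0.970 − 1) = max(0, 0.849) = 0.849
α & (γ & α) = max(0, 0.970 + 0.849 − 1) = max(0, 0.819) = 0.819
(α & (γ & α)) & α = max(0, 0.819 + 0.970 − 1) = max(0, 0.789) = 0.789
γ -> α = min(1, 1 − 0.879 + 0.970) = min(1, 1.091) = 1.000
~(γ -> α) = 1 − 1.000 = 0.000
γ -> ~(γ -> α) = min(1, 1 − 0.879 + 0.000) = min(1, 0.121) = 0.121
((α & (γ & α)) & α) -> (γ -> ~(γ -> α)) = min(1, 1 − 0.789 + 0.121) = min(1, 0.332) = 0.332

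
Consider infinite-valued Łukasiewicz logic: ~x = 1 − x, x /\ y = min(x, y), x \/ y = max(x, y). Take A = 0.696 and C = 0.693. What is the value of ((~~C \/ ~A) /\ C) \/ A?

~C = 1 − 0.693 = 0.307
~~C = 1 − 0.307 = 0.693
~A = 1 − 0.696 = 0.304
~~C \/ ~A = max(0.693, 0.304) = 0.693
(~~C \/ ~A) /\ C = min(0.693, 0.693) = 0.693
((~~C \/ ~A) /\ C) \/ A = max(0.693, 0.696) = 0.696

0.696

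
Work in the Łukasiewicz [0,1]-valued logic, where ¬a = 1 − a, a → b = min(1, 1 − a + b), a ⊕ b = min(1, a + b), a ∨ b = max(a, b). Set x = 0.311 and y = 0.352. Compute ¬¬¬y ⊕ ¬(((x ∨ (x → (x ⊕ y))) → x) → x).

0.648

¬y = 1 − 0.352 = 0.648
¬¬y = 1 − 0.648 = 0.352
¬¬¬y = 1 − 0.352 = 0.648
x ⊕ y = min(1, 0.311 + 0.352) = min(1, 0.663) = 0.663
x → (x ⊕ y) = min(1, 1 − 0.311 + 0.663) = min(1, 1.352) = 1.000
x ∨ (x → (x ⊕ y)) = max(0.311, 1.000) = 1.000
(x ∨ (x → (x ⊕ y))) → x = min(1, 1 − 1.000 + 0.311) = min(1, 0.311) = 0.311
((x ∨ (x → (x ⊕ y))) → x) → x = min(1, 1 − 0.311 + 0.311) = min(1, 1.000) = 1.000
¬(((x ∨ (x → (x ⊕ y))) → x) → x) = 1 − 1.000 = 0.000
¬¬¬y ⊕ ¬(((x ∨ (x → (x ⊕ y))) → x) → x) = min(1, 0.648 + 0.000) = min(1, 0.648) = 0.648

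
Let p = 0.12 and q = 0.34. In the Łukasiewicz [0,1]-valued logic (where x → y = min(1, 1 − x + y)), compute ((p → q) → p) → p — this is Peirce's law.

p → q = min(1, 1 − 0.12 + 0.34) = min(1, 1.22) = 1.00
(p → q) → p = min(1, 1 − 1.00 + 0.12) = min(1, 0.12) = 0.12
((p → q) → p) → p = min(1, 1 − 0.12 + 0.12) = min(1, 1.00) = 1.00

1.00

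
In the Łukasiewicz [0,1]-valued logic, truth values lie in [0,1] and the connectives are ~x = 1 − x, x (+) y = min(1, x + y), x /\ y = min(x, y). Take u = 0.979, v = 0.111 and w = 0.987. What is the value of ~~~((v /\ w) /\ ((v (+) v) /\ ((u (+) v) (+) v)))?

v /\ w = min(0.111, 0.987) = 0.111
v (+) v = min(1, 0.111 + 0.111) = min(1, 0.222) = 0.222
u (+) v = min(1, 0.979 + 0.111) = min(1, 1.090) = 1.000
(u (+) v) (+) v = min(1, 1.000 + 0.111) = min(1, 1.111) = 1.000
(v (+) v) /\ ((u (+) v) (+) v) = min(0.222, 1.000) = 0.222
(v /\ w) /\ ((v (+) v) /\ ((u (+) v) (+) v)) = min(0.111, 0.222) = 0.111
~((v /\ w) /\ ((v (+) v) /\ ((u (+) v) (+) v))) = 1 − 0.111 = 0.889
~~((v /\ w) /\ ((v (+) v) /\ ((u (+) v) (+) v))) = 1 − 0.889 = 0.111
~~~((v /\ w) /\ ((v (+) v) /\ ((u (+) v) (+) v))) = 1 − 0.111 = 0.889

0.889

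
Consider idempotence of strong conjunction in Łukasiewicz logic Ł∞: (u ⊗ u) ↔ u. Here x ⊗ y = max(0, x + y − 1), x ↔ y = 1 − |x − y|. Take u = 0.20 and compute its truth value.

0.80

u ⊗ u = max(0, 0.20 + 0.20 − 1) = max(0, -0.60) = 0.00
(u ⊗ u) ↔ u = 1 − |0.00 − 0.20| = 1 − 0.20 = 0.80
(The value 0.80 < 1 shows this instance is not satisfied; fails in Ł∞ since a ⊗ a = max(0, 2a−1) ≠ a in general.)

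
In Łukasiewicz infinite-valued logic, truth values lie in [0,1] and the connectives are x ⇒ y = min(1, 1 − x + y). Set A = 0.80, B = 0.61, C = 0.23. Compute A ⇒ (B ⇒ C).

0.82

B ⇒ C = min(1, 1 − 0.61 + 0.23) = min(1, 0.62) = 0.62
A ⇒ (B ⇒ C) = min(1, 1 − 0.80 + 0.62) = min(1, 0.82) = 0.82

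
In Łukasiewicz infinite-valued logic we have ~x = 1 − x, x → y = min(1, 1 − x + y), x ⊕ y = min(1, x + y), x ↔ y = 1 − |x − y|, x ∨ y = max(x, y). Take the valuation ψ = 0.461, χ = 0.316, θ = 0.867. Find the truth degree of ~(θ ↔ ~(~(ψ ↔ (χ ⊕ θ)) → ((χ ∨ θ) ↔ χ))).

χ ⊕ θ = min(1, 0.316 + 0.867) = min(1, 1.183) = 1.000
ψ ↔ (χ ⊕ θ) = 1 − |0.461 − 1.000| = 1 − 0.539 = 0.461
~(ψ ↔ (χ ⊕ θ)) = 1 − 0.461 = 0.539
χ ∨ θ = max(0.316, 0.867) = 0.867
(χ ∨ θ) ↔ χ = 1 − |0.867 − 0.316| = 1 − 0.551 = 0.449
~(ψ ↔ (χ ⊕ θ)) → ((χ ∨ θ) ↔ χ) = min(1, 1 − 0.539 + 0.449) = min(1, 0.910) = 0.910
~(~(ψ ↔ (χ ⊕ θ)) → ((χ ∨ θ) ↔ χ)) = 1 − 0.910 = 0.090
θ ↔ ~(~(ψ ↔ (χ ⊕ θ)) → ((χ ∨ θ) ↔ χ)) = 1 − |0.867 − 0.090| = 1 − 0.777 = 0.223
~(θ ↔ ~(~(ψ ↔ (χ ⊕ θ)) → ((χ ∨ θ) ↔ χ))) = 1 − 0.223 = 0.777

0.777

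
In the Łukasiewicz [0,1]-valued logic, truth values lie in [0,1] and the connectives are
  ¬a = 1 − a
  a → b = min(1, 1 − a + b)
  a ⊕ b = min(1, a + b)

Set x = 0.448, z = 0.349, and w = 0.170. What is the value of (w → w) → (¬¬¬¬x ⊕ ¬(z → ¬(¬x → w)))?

0.448

w → w = min(1, 1 − 0.170 + 0.170) = min(1, 1.000) = 1.000
¬x = 1 − 0.448 = 0.552
¬¬x = 1 − 0.552 = 0.448
¬¬¬x = 1 − 0.448 = 0.552
¬¬¬¬x = 1 − 0.552 = 0.448
¬x → w = min(1, 1 − 0.552 + 0.170) = min(1, 0.618) = 0.618
¬(¬x → w) = 1 − 0.618 = 0.382
z → ¬(¬x → w) = min(1, 1 − 0.349 + 0.382) = min(1, 1.033) = 1.000
¬(z → ¬(¬x → w)) = 1 − 1.000 = 0.000
¬¬¬¬x ⊕ ¬(z → ¬(¬x → w)) = min(1, 0.448 + 0.000) = min(1, 0.448) = 0.448
(w → w) → (¬¬¬¬x ⊕ ¬(z → ¬(¬x → w))) = min(1, 1 − 1.000 + 0.448) = min(1, 0.448) = 0.448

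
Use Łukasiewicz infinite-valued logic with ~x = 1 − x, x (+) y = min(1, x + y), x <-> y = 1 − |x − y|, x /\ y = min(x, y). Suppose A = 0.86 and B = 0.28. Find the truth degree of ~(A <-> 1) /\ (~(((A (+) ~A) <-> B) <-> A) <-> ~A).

0.14

A <-> 1 = 1 − |0.86 − 1.00| = 1 − 0.14 = 0.86
~(A <-> 1) = 1 − 0.86 = 0.14
~A = 1 − 0.86 = 0.14
A (+) ~A = min(1, 0.86 + 0.14) = min(1, 1.00) = 1.00
(A (+) ~A) <-> B = 1 − |1.00 − 0.28| = 1 − 0.72 = 0.28
((A (+) ~A) <-> B) <-> A = 1 − |0.28 − 0.86| = 1 − 0.58 = 0.42
~(((A (+) ~A) <-> B) <-> A) = 1 − 0.42 = 0.58
~(((A (+) ~A) <-> B) <-> A) <-> ~A = 1 − |0.58 − 0.14| = 1 − 0.44 = 0.56
~(A <-> 1) /\ (~(((A (+) ~A) <-> B) <-> A) <-> ~A) = min(0.14, 0.56) = 0.14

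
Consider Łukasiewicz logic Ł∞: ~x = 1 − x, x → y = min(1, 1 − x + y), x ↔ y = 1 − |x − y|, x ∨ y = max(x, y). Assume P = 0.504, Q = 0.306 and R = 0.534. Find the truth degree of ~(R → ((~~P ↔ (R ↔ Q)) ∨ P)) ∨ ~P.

0.496

~P = 1 − 0.504 = 0.496
~~P = 1 − 0.496 = 0.504
R ↔ Q = 1 − |0.534 − 0.306| = 1 − 0.228 = 0.772
~~P ↔ (R ↔ Q) = 1 − |0.504 − 0.772| = 1 − 0.268 = 0.732
(~~P ↔ (R ↔ Q)) ∨ P = max(0.732, 0.504) = 0.732
R → ((~~P ↔ (R ↔ Q)) ∨ P) = min(1, 1 − 0.534 + 0.732) = min(1, 1.198) = 1.000
~(R → ((~~P ↔ (R ↔ Q)) ∨ P)) = 1 − 1.000 = 0.000
~(R → ((~~P ↔ (R ↔ Q)) ∨ P)) ∨ ~P = max(0.000, 0.496) = 0.496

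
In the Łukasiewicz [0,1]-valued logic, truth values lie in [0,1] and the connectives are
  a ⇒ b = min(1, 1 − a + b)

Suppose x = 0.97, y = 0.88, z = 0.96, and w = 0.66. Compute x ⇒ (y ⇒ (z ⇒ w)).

0.85

z ⇒ w = min(1, 1 − 0.96 + 0.66) = min(1, 0.70) = 0.70
y ⇒ (z ⇒ w) = min(1, 1 − 0.88 + 0.70) = min(1, 0.82) = 0.82
x ⇒ (y ⇒ (z ⇒ w)) = min(1, 1 − 0.97 + 0.82) = min(1, 0.85) = 0.85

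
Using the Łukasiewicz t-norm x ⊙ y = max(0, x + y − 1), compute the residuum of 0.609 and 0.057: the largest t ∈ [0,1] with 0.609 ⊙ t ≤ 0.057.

0.448

The residuum of the Łukasiewicz t-norm gives the supremum: min(1, 1 − 0.609 + 0.057).
1 − 0.609 + 0.057 = 0.448, so t = min(1, 0.448) = 0.448.
Check: 0.609 ⊙ 0.448 = max(0, 0.057) = 0.057 ≤ 0.057.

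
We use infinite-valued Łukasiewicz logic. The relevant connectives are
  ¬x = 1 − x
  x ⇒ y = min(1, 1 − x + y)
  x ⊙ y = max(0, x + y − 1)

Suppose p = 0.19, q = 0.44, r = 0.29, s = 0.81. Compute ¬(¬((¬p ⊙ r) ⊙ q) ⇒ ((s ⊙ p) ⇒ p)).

0.00

¬p = 1 − 0.19 = 0.81
¬p ⊙ r = max(0, 0.81 + 0.29 − 1) = max(0, 0.10) = 0.10
(¬p ⊙ r) ⊙ q = max(0, 0.10 + 0.44 − 1) = max(0, -0.46) = 0.00
¬((¬p ⊙ r) ⊙ q) = 1 − 0.00 = 1.00
s ⊙ p = max(0, 0.81 + 0.19 − 1) = max(0, 0.00) = 0.00
(s ⊙ p) ⇒ p = min(1, 1 − 0.00 + 0.19) = min(1, 1.19) = 1.00
¬((¬p ⊙ r) ⊙ q) ⇒ ((s ⊙ p) ⇒ p) = min(1, 1 − 1.00 + 1.00) = min(1, 1.00) = 1.00
¬(¬((¬p ⊙ r) ⊙ q) ⇒ ((s ⊙ p) ⇒ p)) = 1 − 1.00 = 0.00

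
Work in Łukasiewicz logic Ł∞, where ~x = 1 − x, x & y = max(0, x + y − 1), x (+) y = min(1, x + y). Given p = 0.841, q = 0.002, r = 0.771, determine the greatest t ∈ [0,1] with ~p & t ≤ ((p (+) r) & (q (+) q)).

~p = 1 − 0.841 = 0.159
So the left factor is ~p = 0.159.
p (+) r = min(1, 0.841 + 0.771) = min(1, 1.612) = 1.000
q (+) q = min(1, 0.002 + 0.002) = min(1, 0.004) = 0.004
(p (+) r) & (q (+) q) = max(0, 1.000 + 0.004 − 1) = max(0, 0.004) = 0.004
So the right-hand bound is (p (+) r) & (q (+) q) = 0.004.
The residuum of the Łukasiewicz t-norm gives the supremum: min(1, 1 − 0.159 + 0.004).
1 − 0.159 + 0.004 = 0.845, so t = min(1, 0.845) = 0.845.
Check: 0.159 & 0.845 = max(0, 0.004) = 0.004 ≤ 0.004.

0.845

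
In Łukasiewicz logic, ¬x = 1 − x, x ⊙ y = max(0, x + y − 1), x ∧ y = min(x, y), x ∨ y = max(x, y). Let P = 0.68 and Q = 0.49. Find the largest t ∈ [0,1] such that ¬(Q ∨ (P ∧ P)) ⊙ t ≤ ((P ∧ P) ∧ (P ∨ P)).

1.00

P ∧ P = min(0.68, 0.68) = 0.68
Q ∨ (P ∧ P) = max(0.49, 0.68) = 0.68
¬(Q ∨ (P ∧ P)) = 1 − 0.68 = 0.32
So the left factor is ¬(Q ∨ (P ∧ P)) = 0.32.
P ∨ P = max(0.68, 0.68) = 0.68
(P ∧ P) ∧ (P ∨ P) = min(0.68, 0.68) = 0.68
So the right-hand bound is (P ∧ P) ∧ (P ∨ P) = 0.68.
The residuum of the Łukasiewicz t-norm gives the supremum: min(1, 1 − 0.32 + 0.68).
1 − 0.32 + 0.68 = 1.36, so t = min(1, 1.36) = 1.00.
Check: 0.32 ⊙ 1.00 = max(0, 0.32) = 0.32 ≤ 0.68.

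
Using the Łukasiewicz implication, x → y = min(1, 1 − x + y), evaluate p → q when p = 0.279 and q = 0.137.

p → q = min(1, 1 − 0.279 + 0.137) = min(1, 0.858) = 0.858
For comparison, the Gödel implication (1 if x ≤ y else y) would give 0.137.

0.858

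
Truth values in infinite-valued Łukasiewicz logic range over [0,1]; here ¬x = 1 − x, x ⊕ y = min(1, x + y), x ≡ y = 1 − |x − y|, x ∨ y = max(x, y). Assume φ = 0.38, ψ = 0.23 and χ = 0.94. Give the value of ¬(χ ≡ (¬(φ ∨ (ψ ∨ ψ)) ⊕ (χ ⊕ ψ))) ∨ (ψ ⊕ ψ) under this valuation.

ψ ∨ ψ = max(0.23, 0.23) = 0.23
φ ∨ (ψ ∨ ψ) = max(0.38, 0.23) = 0.38
¬(φ ∨ (ψ ∨ ψ)) = 1 − 0.38 = 0.62
χ ⊕ ψ = min(1, 0.94 + 0.23) = min(1, 1.17) = 1.00
¬(φ ∨ (ψ ∨ ψ)) ⊕ (χ ⊕ ψ) = min(1, 0.62 + 1.00) = min(1, 1.62) = 1.00
χ ≡ (¬(φ ∨ (ψ ∨ ψ)) ⊕ (χ ⊕ ψ)) = 1 − |0.94 − 1.00| = 1 − 0.06 = 0.94
¬(χ ≡ (¬(φ ∨ (ψ ∨ ψ)) ⊕ (χ ⊕ ψ))) = 1 − 0.94 = 0.06
ψ ⊕ ψ = min(1, 0.23 + 0.23) = min(1, 0.46) = 0.46
¬(χ ≡ (¬(φ ∨ (ψ ∨ ψ)) ⊕ (χ ⊕ ψ))) ∨ (ψ ⊕ ψ) = max(0.06, 0.46) = 0.46

0.46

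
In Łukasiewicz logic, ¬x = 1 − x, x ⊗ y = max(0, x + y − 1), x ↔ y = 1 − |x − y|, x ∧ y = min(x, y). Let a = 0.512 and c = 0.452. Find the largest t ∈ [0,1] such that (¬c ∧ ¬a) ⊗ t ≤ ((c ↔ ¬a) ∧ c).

¬c = 1 − 0.452 = 0.548
¬a = 1 − 0.512 = 0.488
¬c ∧ ¬a = min(0.548, 0.488) = 0.488
So the left factor is ¬c ∧ ¬a = 0.488.
c ↔ ¬a = 1 − |0.452 − 0.488| = 1 − 0.036 = 0.964
(c ↔ ¬a) ∧ c = min(0.964, 0.452) = 0.452
So the right-hand bound is (c ↔ ¬a) ∧ c = 0.452.
The residuum of the Łukasiewicz t-norm gives the supremum: min(1, 1 − 0.488 + 0.452).
1 − 0.488 + 0.452 = 0.964, so t = min(1, 0.964) = 0.964.
Check: 0.488 ⊗ 0.964 = max(0, 0.452) = 0.452 ≤ 0.452.

0.964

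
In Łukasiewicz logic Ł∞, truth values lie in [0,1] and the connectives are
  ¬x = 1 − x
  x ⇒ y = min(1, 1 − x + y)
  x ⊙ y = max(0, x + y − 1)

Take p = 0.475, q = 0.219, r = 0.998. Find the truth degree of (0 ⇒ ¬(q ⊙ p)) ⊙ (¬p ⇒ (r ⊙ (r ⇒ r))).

q ⊙ p = max(0, 0.219 + 0.475 − 1) = max(0, -0.306) = 0.000
¬(q ⊙ p) = 1 − 0.000 = 1.000
0 ⇒ ¬(q ⊙ p) = min(1, 1 − 0.000 + 1.000) = min(1, 2.000) = 1.000
¬p = 1 − 0.475 = 0.525
r ⇒ r = min(1, 1 − 0.998 + 0.998) = min(1, 1.000) = 1.000
r ⊙ (r ⇒ r) = max(0, 0.998 + 1.000 − 1) = max(0, 0.998) = 0.998
¬p ⇒ (r ⊙ (r ⇒ r)) = min(1, 1 − 0.525 + 0.998) = min(1, 1.473) = 1.000
(0 ⇒ ¬(q ⊙ p)) ⊙ (¬p ⇒ (r ⊙ (r ⇒ r))) = max(0, 1.000 + 1.000 − 1) = max(0, 1.000) = 1.000

1.000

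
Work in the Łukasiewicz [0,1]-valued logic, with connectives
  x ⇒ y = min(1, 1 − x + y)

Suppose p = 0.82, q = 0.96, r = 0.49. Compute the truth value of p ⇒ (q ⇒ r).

q ⇒ r = min(1, 1 − 0.96 + 0.49) = min(1, 0.53) = 0.53
p ⇒ (q ⇒ r) = min(1, 1 − 0.82 + 0.53) = min(1, 0.71) = 0.71

0.71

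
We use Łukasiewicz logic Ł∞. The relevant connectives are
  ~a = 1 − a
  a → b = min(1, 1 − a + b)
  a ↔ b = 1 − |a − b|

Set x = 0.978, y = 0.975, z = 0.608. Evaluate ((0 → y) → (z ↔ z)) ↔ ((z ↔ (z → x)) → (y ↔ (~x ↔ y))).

0.464

0 → y = min(1, 1 − 0.000 + 0.975) = min(1, 1.975) = 1.000
z ↔ z = 1 − |0.608 − 0.608| = 1 − 0.000 = 1.000
(0 → y) → (z ↔ z) = min(1, 1 − 1.000 + 1.000) = min(1, 1.000) = 1.000
z → x = min(1, 1 − 0.608 + 0.978) = min(1, 1.370) = 1.000
z ↔ (z → x) = 1 − |0.608 − 1.000| = 1 − 0.392 = 0.608
~x = 1 − 0.978 = 0.022
~x ↔ y = 1 − |0.022 − 0.975| = 1 − 0.953 = 0.047
y ↔ (~x ↔ y) = 1 − |0.975 − 0.047| = 1 − 0.928 = 0.072
(z ↔ (z → x)) → (y ↔ (~x ↔ y)) = min(1, 1 − 0.608 + 0.072) = min(1, 0.464) = 0.464
((0 → y) → (z ↔ z)) ↔ ((z ↔ (z → x)) → (y ↔ (~x ↔ y))) = 1 − |1.000 − 0.464| = 1 − 0.536 = 0.464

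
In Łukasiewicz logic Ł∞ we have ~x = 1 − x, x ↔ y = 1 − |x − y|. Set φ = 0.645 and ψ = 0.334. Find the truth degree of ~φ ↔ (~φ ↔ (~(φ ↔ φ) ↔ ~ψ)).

0.376

~φ = 1 − 0.645 = 0.355
φ ↔ φ = 1 − |0.645 − 0.645| = 1 − 0.000 = 1.000
~(φ ↔ φ) = 1 − 1.000 = 0.000
~ψ = 1 − 0.334 = 0.666
~(φ ↔ φ) ↔ ~ψ = 1 − |0.000 − 0.666| = 1 − 0.666 = 0.334
~φ ↔ (~(φ ↔ φ) ↔ ~ψ) = 1 − |0.355 − 0.334| = 1 − 0.021 = 0.979
~φ ↔ (~φ ↔ (~(φ ↔ φ) ↔ ~ψ)) = 1 − |0.355 − 0.979| = 1 − 0.624 = 0.376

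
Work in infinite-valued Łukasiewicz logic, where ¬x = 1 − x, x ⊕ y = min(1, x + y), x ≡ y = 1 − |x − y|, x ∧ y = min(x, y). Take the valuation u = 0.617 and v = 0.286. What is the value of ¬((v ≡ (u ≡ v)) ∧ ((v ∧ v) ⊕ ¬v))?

0.383

u ≡ v = 1 − |0.617 − 0.286| = 1 − 0.331 = 0.669
v ≡ (u ≡ v) = 1 − |0.286 − 0.669| = 1 − 0.383 = 0.617
v ∧ v = min(0.286, 0.286) = 0.286
¬v = 1 − 0.286 = 0.714
(v ∧ v) ⊕ ¬v = min(1, 0.286 + 0.714) = min(1, 1.000) = 1.000
(v ≡ (u ≡ v)) ∧ ((v ∧ v) ⊕ ¬v) = min(0.617, 1.000) = 0.617
¬((v ≡ (u ≡ v)) ∧ ((v ∧ v) ⊕ ¬v)) = 1 − 0.617 = 0.383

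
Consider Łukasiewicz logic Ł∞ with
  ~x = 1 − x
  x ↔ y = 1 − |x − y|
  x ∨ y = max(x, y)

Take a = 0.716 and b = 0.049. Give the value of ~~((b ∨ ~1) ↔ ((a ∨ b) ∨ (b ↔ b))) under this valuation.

0.049

~1 = 1 − 1.000 = 0.000
b ∨ ~1 = max(0.049, 0.000) = 0.049
a ∨ b = max(0.716, 0.049) = 0.716
b ↔ b = 1 − |0.049 − 0.049| = 1 − 0.000 = 1.000
(a ∨ b) ∨ (b ↔ b) = max(0.716, 1.000) = 1.000
(b ∨ ~1) ↔ ((a ∨ b) ∨ (b ↔ b)) = 1 − |0.049 − 1.000| = 1 − 0.951 = 0.049
~((b ∨ ~1) ↔ ((a ∨ b) ∨ (b ↔ b))) = 1 − 0.049 = 0.951
~~((b ∨ ~1) ↔ ((a ∨ b) ∨ (b ↔ b))) = 1 − 0.951 = 0.049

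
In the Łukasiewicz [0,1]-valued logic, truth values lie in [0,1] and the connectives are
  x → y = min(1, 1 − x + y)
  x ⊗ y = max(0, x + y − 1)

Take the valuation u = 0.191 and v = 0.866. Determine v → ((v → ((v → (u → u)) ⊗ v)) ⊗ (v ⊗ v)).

0.866

u → u = min(1, 1 − 0.191 + 0.191) = min(1, 1.000) = 1.000
v → (u → u) = min(1, 1 − 0.866 + 1.000) = min(1, 1.134) = 1.000
(v → (u → u)) ⊗ v = max(0, 1.000 + 0.866 − 1) = max(0, 0.866) = 0.866
v → ((v → (u → u)) ⊗ v) = min(1, 1 − 0.866 + 0.866) = min(1, 1.000) = 1.000
v ⊗ v = max(0, 0.866 + 0.866 − 1) = max(0, 0.732) = 0.732
(v → ((v → (u → u)) ⊗ v)) ⊗ (v ⊗ v) = max(0, 1.000 + 0.732 − 1) = max(0, 0.732) = 0.732
v → ((v → ((v → (u → u)) ⊗ v)) ⊗ (v ⊗ v)) = min(1, 1 − 0.866 + 0.732) = min(1, 0.866) = 0.866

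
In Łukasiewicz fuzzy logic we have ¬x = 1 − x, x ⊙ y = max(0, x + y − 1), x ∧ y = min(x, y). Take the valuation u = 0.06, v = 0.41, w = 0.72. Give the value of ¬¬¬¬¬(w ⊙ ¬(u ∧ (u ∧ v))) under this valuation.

u ∧ v = min(0.06, 0.41) = 0.06
u ∧ (u ∧ v) = min(0.06, 0.06) = 0.06
¬(u ∧ (u ∧ v)) = 1 − 0.06 = 0.94
w ⊙ ¬(u ∧ (u ∧ v)) = max(0, 0.72 + 0.94 − 1) = max(0, 0.66) = 0.66
¬(w ⊙ ¬(u ∧ (u ∧ v))) = 1 − 0.66 = 0.34
¬¬(w ⊙ ¬(u ∧ (u ∧ v))) = 1 − 0.34 = 0.66
¬¬¬(w ⊙ ¬(u ∧ (u ∧ v))) = 1 − 0.66 = 0.34
¬¬¬¬(w ⊙ ¬(u ∧ (u ∧ v))) = 1 − 0.34 = 0.66
¬¬¬¬¬(w ⊙ ¬(u ∧ (u ∧ v))) = 1 − 0.66 = 0.34

0.34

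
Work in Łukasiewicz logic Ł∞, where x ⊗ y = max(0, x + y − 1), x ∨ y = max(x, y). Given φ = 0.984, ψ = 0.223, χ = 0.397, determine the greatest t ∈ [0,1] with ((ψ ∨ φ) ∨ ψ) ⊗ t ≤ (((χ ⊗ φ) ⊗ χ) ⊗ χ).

0.016

ψ ∨ φ = max(0.223, 0.984) = 0.984
(ψ ∨ φ) ∨ ψ = max(0.984, 0.223) = 0.984
So the left factor is (ψ ∨ φ) ∨ ψ = 0.984.
χ ⊗ φ = max(0, 0.397 + 0.984 − 1) = max(0, 0.381) = 0.381
(χ ⊗ φ) ⊗ χ = max(0, 0.381 + 0.397 − 1) = max(0, -0.222) = 0.000
((χ ⊗ φ) ⊗ χ) ⊗ χ = max(0, 0.000 + 0.397 − 1) = max(0, -0.603) = 0.000
So the right-hand bound is ((χ ⊗ φ) ⊗ χ) ⊗ χ = 0.000.
The residuum of the Łukasiewicz t-norm gives the supremum: min(1, 1 − 0.984 + 0.000).
1 − 0.984 + 0.000 = 0.016, so t = min(1, 0.016) = 0.016.
Check: 0.984 ⊗ 0.016 = max(0, 0.000) = 0.000 ≤ 0.000.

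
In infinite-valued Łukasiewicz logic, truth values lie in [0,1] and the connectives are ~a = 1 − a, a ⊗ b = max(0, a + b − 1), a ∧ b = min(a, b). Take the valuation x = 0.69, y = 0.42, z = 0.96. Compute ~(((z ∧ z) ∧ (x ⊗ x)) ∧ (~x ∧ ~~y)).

z ∧ z = min(0.96, 0.96) = 0.96
x ⊗ x = max(0, 0.69 + 0.69 − 1) = max(0, 0.38) = 0.38
(z ∧ z) ∧ (x ⊗ x) = min(0.96, 0.38) = 0.38
~x = 1 − 0.69 = 0.31
~y = 1 − 0.42 = 0.58
~~y = 1 − 0.58 = 0.42
~x ∧ ~~y = min(0.31, 0.42) = 0.31
((z ∧ z) ∧ (x ⊗ x)) ∧ (~x ∧ ~~y) = min(0.38, 0.31) = 0.31
~(((z ∧ z) ∧ (x ⊗ x)) ∧ (~x ∧ ~~y)) = 1 − 0.31 = 0.69

0.69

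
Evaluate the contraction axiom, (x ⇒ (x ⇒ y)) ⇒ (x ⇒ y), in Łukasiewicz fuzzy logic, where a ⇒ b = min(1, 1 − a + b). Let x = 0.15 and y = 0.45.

1.00

x ⇒ y = min(1, 1 − 0.15 + 0.45) = min(1, 1.30) = 1.00
x ⇒ (x ⇒ y) = min(1, 1 − 0.15 + 1.00) = min(1, 1.85) = 1.00
(x ⇒ (x ⇒ y)) ⇒ (x ⇒ y) = min(1, 1 − 1.00 + 1.00) = min(1, 1.00) = 1.00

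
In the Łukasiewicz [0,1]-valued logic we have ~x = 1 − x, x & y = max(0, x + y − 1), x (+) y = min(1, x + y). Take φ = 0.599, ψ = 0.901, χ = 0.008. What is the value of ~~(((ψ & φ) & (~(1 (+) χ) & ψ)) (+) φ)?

ψ & φ = max(0, 0.901 + 0.599 − 1) = max(0, 0.500) = 0.500
1 (+) χ = min(1, 1.000 + 0.008) = min(1, 1.008) = 1.000
~(1 (+) χ) = 1 − 1.000 = 0.000
~(1 (+) χ) & ψ = max(0, 0.000 + 0.901 − 1) = max(0, -0.099) = 0.000
(ψ & φ) & (~(1 (+) χ) & ψ) = max(0, 0.500 + 0.000 − 1) = max(0, -0.500) = 0.000
((ψ & φ) & (~(1 (+) χ) & ψ)) (+) φ = min(1, 0.000 + 0.599) = min(1, 0.599) = 0.599
~(((ψ & φ) & (~(1 (+) χ) & ψ)) (+) φ) = 1 − 0.599 = 0.401
~~(((ψ & φ) & (~(1 (+) χ) & ψ)) (+) φ) = 1 − 0.401 = 0.599

0.599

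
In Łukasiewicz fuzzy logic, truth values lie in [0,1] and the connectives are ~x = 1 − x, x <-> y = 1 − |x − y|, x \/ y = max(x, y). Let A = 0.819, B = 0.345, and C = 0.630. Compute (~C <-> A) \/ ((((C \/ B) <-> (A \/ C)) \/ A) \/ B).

~C = 1 − 0.630 = 0.370
~C <-> A = 1 − |0.370 − 0.819| = 1 − 0.449 = 0.551
C \/ B = max(0.630, 0.345) = 0.630
A \/ C = max(0.819, 0.630) = 0.819
(C \/ B) <-> (A \/ C) = 1 − |0.630 − 0.819| = 1 − 0.189 = 0.811
((C \/ B) <-> (A \/ C)) \/ A = max(0.811, 0.819) = 0.819
(((C \/ B) <-> (A \/ C)) \/ A) \/ B = max(0.819, 0.345) = 0.819
(~C <-> A) \/ ((((C \/ B) <-> (A \/ C)) \/ A) \/ B) = max(0.551, 0.819) = 0.819

0.819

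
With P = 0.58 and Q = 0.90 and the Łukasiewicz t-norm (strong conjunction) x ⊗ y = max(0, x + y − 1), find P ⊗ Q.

P ⊗ Q = max(0, 0.58 + 0.90 − 1) = max(0, 0.48) = 0.48
For comparison, the Gödel (minimum) t-norm min(x, y) would give 0.58.

0.48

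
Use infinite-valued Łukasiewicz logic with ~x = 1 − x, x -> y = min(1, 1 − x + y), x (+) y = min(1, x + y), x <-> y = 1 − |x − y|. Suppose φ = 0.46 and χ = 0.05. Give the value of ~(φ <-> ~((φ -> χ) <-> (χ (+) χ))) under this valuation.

φ -> χ = min(1, 1 − 0.46 + 0.05) = min(1, 0.59) = 0.59
χ (+) χ = min(1, 0.05 + 0.05) = min(1, 0.10) = 0.10
(φ -> χ) <-> (χ (+) χ) = 1 − |0.59 − 0.10| = 1 − 0.49 = 0.51
~((φ -> χ) <-> (χ (+) χ)) = 1 − 0.51 = 0.49
φ <-> ~((φ -> χ) <-> (χ (+) χ)) = 1 − |0.46 − 0.49| = 1 − 0.03 = 0.97
~(φ <-> ~((φ -> χ) <-> (χ (+) χ))) = 1 − 0.97 = 0.03

0.03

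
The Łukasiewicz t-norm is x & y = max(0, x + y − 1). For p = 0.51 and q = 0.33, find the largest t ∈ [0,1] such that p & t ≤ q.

The residuum of the Łukasiewicz t-norm gives the supremum: min(1, 1 − 0.51 + 0.33).
1 − 0.51 + 0.33 = 0.82, so t = min(1, 0.82) = 0.82.
Check: 0.51 & 0.82 = max(0, 0.33) = 0.33 ≤ 0.33.

0.82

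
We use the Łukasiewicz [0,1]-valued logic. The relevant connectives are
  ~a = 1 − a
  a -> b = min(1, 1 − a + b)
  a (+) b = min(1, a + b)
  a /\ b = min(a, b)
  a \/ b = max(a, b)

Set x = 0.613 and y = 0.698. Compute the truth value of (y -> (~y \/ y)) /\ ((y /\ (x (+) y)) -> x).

0.915

~y = 1 − 0.698 = 0.302
~y \/ y = max(0.302, 0.698) = 0.698
y -> (~y \/ y) = min(1, 1 − 0.698 + 0.698) = min(1, 1.000) = 1.000
x (+) y = min(1, 0.613 + 0.698) = min(1, 1.311) = 1.000
y /\ (x (+) y) = min(0.698, 1.000) = 0.698
(y /\ (x (+) y)) -> x = min(1, 1 − 0.698 + 0.613) = min(1, 0.915) = 0.915
(y -> (~y \/ y)) /\ ((y /\ (x (+) y)) -> x) = min(1.000, 0.915) = 0.915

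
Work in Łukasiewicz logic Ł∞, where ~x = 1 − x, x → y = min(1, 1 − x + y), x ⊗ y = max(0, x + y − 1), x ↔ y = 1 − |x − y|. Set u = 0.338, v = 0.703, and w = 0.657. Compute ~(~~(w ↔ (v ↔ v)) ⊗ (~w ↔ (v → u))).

v ↔ v = 1 − |0.703 − 0.703| = 1 − 0.000 = 1.000
w ↔ (v ↔ v) = 1 − |0.657 − 1.000| = 1 − 0.343 = 0.657
~(w ↔ (v ↔ v)) = 1 − 0.657 = 0.343
~~(w ↔ (v ↔ v)) = 1 − 0.343 = 0.657
~w = 1 − 0.657 = 0.343
v → u = min(1, 1 − 0.703 + 0.338) = min(1, 0.635) = 0.635
~w ↔ (v → u) = 1 − |0.343 − 0.635| = 1 − 0.292 = 0.708
~~(w ↔ (v ↔ v)) ⊗ (~w ↔ (v → u)) = max(0, 0.657 + 0.708 − 1) = max(0, 0.365) = 0.365
~(~~(w ↔ (v ↔ v)) ⊗ (~w ↔ (v → u))) = 1 − 0.365 = 0.635

0.635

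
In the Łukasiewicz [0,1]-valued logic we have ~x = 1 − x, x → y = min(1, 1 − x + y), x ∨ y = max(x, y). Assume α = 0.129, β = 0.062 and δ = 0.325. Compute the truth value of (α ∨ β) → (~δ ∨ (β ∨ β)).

1.000

α ∨ β = max(0.129, 0.062) = 0.129
~δ = 1 − 0.325 = 0.675
β ∨ β = max(0.062, 0.062) = 0.062
~δ ∨ (β ∨ β) = max(0.675, 0.062) = 0.675
(α ∨ β) → (~δ ∨ (β ∨ β)) = min(1, 1 − 0.129 + 0.675) = min(1, 1.546) = 1.000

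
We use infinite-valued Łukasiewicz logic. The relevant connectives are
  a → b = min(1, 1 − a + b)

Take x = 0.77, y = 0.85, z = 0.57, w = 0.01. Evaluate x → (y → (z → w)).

0.82

z → w = min(1, 1 − 0.57 + 0.01) = min(1, 0.44) = 0.44
y → (z → w) = min(1, 1 − 0.85 + 0.44) = min(1, 0.59) = 0.59
x → (y → (z → w)) = min(1, 1 − 0.77 + 0.59) = min(1, 0.82) = 0.82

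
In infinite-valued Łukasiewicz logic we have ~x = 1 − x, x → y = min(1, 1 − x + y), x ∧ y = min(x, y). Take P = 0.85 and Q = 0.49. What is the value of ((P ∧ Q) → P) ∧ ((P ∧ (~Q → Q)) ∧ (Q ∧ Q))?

P ∧ Q = min(0.85, 0.49) = 0.49
(P ∧ Q) → P = min(1, 1 − 0.49 + 0.85) = min(1, 1.36) = 1.00
~Q = 1 − 0.49 = 0.51
~Q → Q = min(1, 1 − 0.51 + 0.49) = min(1, 0.98) = 0.98
P ∧ (~Q → Q) = min(0.85, 0.98) = 0.85
Q ∧ Q = min(0.49, 0.49) = 0.49
(P ∧ (~Q → Q)) ∧ (Q ∧ Q) = min(0.85, 0.49) = 0.49
((P ∧ Q) → P) ∧ ((P ∧ (~Q → Q)) ∧ (Q ∧ Q)) = min(1.00, 0.49) = 0.49

0.49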